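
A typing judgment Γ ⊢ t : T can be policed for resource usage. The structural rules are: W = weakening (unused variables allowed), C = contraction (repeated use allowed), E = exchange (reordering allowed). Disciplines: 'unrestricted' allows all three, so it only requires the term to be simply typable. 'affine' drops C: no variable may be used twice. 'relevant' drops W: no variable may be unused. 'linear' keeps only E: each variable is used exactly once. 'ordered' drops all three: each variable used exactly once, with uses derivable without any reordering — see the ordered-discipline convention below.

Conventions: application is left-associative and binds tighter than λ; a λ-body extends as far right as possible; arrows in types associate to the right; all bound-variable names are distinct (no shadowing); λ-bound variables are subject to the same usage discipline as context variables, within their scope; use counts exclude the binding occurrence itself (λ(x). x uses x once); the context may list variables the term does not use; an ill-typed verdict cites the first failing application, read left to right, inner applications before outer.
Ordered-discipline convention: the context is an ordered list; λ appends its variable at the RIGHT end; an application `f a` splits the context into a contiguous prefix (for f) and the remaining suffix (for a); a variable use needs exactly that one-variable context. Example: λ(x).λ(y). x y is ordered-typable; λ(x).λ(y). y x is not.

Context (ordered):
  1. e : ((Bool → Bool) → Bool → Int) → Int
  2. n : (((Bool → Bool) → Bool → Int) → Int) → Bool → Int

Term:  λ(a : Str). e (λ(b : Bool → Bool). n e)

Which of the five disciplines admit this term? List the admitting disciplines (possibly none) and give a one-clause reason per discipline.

admitted in: unrestricted
variable uses: e ×2, n ×1, a (λ-bound) ×0, b (λ-bound) ×0
use order (left to right): e, n, e
typing: ✓ — Str → Int
ordered: ✗, repeated use of e ×2; a, b never used (weakening)
linear: ✗, repeated use of e ×2; a, b never used (weakening)
affine: ✗, repeated use of e ×2
relevant: ✗, a, b never used (weakening)
unrestricted: ✓, simply typable at Str → Int; W, C, E all held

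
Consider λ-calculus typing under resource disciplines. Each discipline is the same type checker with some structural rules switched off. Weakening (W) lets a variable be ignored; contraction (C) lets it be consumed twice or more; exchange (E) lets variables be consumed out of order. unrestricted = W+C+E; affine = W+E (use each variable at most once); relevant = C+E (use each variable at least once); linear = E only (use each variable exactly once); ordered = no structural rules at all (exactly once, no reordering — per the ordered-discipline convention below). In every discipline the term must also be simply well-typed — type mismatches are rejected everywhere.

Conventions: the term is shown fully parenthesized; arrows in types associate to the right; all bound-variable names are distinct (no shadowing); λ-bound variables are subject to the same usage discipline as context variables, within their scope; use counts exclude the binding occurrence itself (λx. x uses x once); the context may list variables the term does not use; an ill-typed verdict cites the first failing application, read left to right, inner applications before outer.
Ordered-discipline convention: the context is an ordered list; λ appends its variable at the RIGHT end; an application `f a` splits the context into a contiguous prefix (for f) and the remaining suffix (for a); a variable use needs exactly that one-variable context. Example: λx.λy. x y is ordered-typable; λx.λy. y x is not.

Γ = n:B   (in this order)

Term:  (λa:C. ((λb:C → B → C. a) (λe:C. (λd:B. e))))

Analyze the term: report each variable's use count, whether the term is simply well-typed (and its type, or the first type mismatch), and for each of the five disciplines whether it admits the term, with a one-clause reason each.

use counts: n: 0×, a [bound]: 1×, b [bound]: 0×, e [bound]: 1×, d [bound]: 0×
order of uses: a, e
typing: well-typed at C → C
ordered ✗ (n, b, d left unused)
linear ✗ (n, b, d left unused)
affine ✓ (at most one use each (n, a, b, e, d))
relevant ✗ (n, b, d left unused)
unrestricted ✓ (typability at C → C is all that's needed)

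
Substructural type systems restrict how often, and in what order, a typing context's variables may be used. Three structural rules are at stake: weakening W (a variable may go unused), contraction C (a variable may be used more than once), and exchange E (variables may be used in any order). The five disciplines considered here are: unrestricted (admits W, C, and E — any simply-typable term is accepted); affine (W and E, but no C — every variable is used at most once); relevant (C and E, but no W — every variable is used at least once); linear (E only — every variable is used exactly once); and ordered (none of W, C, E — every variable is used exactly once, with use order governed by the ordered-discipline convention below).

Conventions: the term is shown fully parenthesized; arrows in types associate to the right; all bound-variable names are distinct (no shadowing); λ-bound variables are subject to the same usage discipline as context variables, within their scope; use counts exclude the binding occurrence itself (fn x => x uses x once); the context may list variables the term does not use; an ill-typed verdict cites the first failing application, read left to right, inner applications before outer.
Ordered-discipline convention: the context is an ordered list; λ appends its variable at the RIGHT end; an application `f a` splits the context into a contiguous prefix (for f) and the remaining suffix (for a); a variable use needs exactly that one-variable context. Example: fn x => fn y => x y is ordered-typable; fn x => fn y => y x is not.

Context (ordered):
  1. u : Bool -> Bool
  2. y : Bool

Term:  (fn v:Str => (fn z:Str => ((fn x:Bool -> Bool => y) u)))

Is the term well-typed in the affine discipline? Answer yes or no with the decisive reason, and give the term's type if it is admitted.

yes — u, y, v, z, x: no repeats, contraction unneeded; term : Str -> Str -> Bool
variable uses: u: 1, y: 1, v (bound): 0, z (bound): 0, x (bound): 0
use order (left to right): y, u
typing: well-typed — term : Str -> Str -> Bool
summary: ordered ✗ · linear ✗ · affine ✓ · relevant ✗ · unrestricted ✓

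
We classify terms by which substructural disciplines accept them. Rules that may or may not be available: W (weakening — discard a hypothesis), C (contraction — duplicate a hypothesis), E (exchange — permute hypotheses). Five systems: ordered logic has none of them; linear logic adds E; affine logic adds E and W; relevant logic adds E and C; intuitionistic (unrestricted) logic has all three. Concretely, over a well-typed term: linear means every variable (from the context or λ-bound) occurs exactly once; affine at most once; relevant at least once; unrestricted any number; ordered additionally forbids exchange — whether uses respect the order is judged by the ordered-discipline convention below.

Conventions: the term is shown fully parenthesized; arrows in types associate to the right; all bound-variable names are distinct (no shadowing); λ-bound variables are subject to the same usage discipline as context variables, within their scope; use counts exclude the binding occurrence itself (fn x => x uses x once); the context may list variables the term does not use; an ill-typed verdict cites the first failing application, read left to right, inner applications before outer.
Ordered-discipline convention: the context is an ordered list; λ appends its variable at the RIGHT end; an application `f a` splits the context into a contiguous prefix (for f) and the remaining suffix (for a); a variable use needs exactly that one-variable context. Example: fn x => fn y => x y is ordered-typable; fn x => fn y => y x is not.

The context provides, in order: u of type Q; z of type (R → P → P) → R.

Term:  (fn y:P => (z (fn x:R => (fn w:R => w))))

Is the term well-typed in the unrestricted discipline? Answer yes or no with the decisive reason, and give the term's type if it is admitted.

no — fails simple typing
use counts: u: 0, z: 1, y (bound): 0, x (bound): 0, w (bound): 1
left-to-right use order: z, w
typing: ill-typed: a function awaiting R → P → P gets R → R → R
all disciplines: ordered ✗ | linear ✗ | affine ✗ | relevant ✗ | unrestricted ✗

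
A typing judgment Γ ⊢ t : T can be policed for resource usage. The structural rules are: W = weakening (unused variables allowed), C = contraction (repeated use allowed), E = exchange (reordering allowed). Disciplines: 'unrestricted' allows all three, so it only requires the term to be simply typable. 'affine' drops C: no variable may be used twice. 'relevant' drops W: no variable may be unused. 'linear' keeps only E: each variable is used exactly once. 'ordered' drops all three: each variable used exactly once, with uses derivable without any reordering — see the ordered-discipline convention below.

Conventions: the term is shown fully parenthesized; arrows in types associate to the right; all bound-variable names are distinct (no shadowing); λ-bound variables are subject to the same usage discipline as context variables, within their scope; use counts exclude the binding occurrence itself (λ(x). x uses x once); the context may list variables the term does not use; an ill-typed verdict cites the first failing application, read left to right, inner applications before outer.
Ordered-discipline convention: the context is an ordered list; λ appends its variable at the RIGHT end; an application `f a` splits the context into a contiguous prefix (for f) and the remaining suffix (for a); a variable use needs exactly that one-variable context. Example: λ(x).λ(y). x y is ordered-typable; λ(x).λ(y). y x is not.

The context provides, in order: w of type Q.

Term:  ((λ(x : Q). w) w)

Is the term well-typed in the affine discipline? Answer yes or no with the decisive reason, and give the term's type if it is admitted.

no — uses contraction: w ×2
use counts: w: 2×, x (λ-bound): 0×
use order (left to right): w, w
typing: ✓ — Q
all disciplines: ordered ✗ · linear ✗ · affine ✗ · relevant ✗ · unrestricted ✓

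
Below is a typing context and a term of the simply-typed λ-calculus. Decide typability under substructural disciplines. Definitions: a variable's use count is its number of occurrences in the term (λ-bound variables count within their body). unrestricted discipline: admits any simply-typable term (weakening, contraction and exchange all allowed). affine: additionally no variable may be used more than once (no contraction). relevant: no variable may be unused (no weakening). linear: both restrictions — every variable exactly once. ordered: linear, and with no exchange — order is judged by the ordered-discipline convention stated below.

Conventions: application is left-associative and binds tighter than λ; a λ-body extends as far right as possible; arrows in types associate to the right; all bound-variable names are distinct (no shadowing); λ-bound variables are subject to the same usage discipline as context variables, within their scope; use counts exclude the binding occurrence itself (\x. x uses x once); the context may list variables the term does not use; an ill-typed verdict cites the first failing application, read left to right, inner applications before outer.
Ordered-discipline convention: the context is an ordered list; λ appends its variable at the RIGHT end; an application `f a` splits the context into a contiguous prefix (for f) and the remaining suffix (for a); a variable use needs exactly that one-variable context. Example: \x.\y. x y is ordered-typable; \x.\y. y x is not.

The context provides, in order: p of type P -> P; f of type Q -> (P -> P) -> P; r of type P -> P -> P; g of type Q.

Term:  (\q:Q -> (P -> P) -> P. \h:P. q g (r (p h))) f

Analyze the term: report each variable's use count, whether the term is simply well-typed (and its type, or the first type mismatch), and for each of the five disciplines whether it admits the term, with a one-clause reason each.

variable uses: p: 1; f: 1; r: 1; g: 1; q (bound): 1; h (bound): 1
uses in reading order: q, g, r, p, h, f
typing: ✓ — P -> P
ordered ✗ (no ordered split (uses run q, g, r, p, h, f))
linear ✓ (each of p, f, r, g, q, h used exactly once)
affine ✓ (no duplicate uses among p, f, r, g, q, h)
relevant ✓ (at least one use each (p, f, r, g, q, h))
unrestricted ✓ (well-typed at P -> P; no restrictions here)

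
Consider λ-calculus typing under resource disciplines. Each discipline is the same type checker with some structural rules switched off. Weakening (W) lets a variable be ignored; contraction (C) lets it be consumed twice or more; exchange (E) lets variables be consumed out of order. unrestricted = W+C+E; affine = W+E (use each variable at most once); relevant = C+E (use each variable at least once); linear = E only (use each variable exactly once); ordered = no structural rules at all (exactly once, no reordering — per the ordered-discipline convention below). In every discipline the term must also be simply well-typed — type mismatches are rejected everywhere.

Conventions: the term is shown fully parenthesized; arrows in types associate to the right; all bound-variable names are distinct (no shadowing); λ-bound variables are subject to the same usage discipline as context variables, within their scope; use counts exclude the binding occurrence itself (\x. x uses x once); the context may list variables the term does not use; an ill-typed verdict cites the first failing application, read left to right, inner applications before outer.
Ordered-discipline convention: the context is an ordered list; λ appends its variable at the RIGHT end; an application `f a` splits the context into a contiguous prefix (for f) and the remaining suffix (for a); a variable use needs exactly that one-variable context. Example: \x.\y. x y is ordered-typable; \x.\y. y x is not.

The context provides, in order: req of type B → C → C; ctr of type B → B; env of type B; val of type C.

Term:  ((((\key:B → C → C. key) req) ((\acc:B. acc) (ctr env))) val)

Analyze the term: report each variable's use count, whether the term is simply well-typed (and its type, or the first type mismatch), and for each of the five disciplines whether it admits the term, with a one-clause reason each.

use counts: req=1, ctr=1, env=1, val=1, key [bound]=1, acc [bound]=1
use order (left to right): key, req, acc, ctr, env, val
typing: ✓ — C
ordered ✓ (req, ctr, env, val, key, acc: once each, no exchange needed)
linear ✓ (req, ctr, env, val, key, acc: one use apiece)
affine ✓ (none of req, ctr, env, val, key, acc used more than once)
relevant ✓ (req, ctr, env, val, key, acc: all used, weakening unneeded)
unrestricted ✓ (well-typed at C; no restrictions here)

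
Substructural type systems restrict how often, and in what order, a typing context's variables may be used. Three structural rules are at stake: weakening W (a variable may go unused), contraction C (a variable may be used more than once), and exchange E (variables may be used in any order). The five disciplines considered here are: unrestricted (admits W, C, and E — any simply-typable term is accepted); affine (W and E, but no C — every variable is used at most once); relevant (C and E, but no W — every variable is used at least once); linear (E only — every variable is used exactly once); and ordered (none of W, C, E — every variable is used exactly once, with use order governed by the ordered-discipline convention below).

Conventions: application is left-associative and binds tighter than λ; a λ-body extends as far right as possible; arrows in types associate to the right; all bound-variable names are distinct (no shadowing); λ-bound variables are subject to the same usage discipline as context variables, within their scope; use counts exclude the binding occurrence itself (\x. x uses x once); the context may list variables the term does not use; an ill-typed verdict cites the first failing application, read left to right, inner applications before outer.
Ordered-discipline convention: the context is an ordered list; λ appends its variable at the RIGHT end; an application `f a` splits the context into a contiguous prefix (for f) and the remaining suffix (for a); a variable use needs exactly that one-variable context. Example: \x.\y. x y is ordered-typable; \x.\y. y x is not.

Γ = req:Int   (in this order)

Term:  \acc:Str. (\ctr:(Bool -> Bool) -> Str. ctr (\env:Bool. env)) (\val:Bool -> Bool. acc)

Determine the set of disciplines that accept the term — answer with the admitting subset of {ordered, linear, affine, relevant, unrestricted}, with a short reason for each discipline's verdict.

admitting disciplines: affine, unrestricted
counts: req=0; acc [bound]=1; ctr [bound]=1; env [bound]=1; val [bound]=0
left-to-right use order: ctr, env, acc
typing: well-typed — term : Str -> Str
ordered: ✗ — req, val left unused
linear: ✗ — req, val left unused
affine: ✓ — none of req, acc, ctr, env, val used more than once
relevant: ✗ — req, val left unused
unrestricted: ✓ — simply typable at Str -> Str; W, C, E all held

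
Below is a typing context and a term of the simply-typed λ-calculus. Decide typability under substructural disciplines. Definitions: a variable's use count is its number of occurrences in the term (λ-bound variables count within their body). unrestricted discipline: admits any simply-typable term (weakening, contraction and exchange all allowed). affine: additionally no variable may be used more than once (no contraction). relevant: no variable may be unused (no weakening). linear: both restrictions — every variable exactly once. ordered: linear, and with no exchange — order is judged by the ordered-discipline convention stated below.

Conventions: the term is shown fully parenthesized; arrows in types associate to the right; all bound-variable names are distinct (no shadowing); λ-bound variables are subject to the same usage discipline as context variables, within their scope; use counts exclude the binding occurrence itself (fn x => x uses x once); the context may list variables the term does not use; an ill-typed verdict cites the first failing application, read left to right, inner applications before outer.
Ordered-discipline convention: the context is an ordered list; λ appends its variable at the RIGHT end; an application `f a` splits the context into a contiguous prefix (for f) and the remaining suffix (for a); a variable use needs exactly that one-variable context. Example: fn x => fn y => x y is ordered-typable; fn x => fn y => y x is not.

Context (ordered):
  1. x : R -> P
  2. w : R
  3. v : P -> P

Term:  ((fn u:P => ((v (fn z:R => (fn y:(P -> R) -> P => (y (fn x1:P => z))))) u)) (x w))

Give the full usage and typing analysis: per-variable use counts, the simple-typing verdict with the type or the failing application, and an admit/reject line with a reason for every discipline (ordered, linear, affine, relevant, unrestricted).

variable uses: x: 1, w: 1, v: 1, u (bound): 1, z (bound): 1, y (bound): 1, x1 (bound): 0
use order (left to right): v, y, z, u, x, w
typing: ill-typed: argument of type R -> ((P -> R) -> P) -> P where P is required
ordered: ✗ — the type mismatch rejects it
linear: ✗ — not simply typable
affine: ✗ — fails simple typing
relevant: ✗ — a type mismatch blocks all five
unrestricted: ✗ — the type mismatch rejects it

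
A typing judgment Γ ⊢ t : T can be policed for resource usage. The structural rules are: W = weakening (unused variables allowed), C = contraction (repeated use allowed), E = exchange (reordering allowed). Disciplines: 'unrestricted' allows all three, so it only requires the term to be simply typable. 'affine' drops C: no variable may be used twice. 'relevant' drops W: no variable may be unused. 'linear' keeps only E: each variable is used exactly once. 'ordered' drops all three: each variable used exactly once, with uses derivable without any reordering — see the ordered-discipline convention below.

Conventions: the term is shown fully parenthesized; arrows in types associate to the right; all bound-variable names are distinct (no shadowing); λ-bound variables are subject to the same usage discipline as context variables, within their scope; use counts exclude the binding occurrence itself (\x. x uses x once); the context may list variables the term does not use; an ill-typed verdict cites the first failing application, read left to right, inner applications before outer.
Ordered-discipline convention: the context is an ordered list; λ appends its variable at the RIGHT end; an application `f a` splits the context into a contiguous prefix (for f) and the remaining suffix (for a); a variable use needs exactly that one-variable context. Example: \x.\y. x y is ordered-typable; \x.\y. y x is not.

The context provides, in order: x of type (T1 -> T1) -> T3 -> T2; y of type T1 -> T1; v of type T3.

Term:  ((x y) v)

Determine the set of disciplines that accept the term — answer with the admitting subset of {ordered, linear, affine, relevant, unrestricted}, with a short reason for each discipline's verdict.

accepted by: ordered, linear, affine, relevant, unrestricted
use counts: x: 1, y: 1, v: 1
order of uses: x, y, v
typing: the term checks, with type T2
ordered ✓ (x, y, v once each; derivable with no W/C/E)
linear ✓ (each of x, y, v used exactly once)
affine ✓ (none of x, y, v used more than once)
relevant ✓ (at least one use each (x, y, v))
unrestricted ✓ (well-typed at T2; no restrictions here)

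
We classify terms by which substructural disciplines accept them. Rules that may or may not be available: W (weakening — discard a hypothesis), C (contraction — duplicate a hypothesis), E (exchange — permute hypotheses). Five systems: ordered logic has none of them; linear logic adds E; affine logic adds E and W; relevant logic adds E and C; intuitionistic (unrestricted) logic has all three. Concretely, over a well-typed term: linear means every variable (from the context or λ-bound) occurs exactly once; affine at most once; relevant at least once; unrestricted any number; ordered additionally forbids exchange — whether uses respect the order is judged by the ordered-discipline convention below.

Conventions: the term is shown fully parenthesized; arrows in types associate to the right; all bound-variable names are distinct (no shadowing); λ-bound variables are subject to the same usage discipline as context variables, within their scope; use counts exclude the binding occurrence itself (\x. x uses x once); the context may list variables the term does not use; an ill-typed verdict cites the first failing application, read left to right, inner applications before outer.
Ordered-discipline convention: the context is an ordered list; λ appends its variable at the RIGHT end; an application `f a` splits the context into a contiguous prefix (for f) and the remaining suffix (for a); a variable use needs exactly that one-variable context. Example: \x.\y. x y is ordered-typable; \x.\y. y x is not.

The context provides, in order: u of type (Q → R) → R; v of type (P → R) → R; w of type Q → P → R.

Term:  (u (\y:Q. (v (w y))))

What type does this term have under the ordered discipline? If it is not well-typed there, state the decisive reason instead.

term : R
variable uses: u=1; v=1; w=1; y (bound)=1
left-to-right use order: u, v, w, y
typing: the term checks, with type R
all disciplines: ordered ✓ · linear ✓ · affine ✓ · relevant ✓ · unrestricted ✓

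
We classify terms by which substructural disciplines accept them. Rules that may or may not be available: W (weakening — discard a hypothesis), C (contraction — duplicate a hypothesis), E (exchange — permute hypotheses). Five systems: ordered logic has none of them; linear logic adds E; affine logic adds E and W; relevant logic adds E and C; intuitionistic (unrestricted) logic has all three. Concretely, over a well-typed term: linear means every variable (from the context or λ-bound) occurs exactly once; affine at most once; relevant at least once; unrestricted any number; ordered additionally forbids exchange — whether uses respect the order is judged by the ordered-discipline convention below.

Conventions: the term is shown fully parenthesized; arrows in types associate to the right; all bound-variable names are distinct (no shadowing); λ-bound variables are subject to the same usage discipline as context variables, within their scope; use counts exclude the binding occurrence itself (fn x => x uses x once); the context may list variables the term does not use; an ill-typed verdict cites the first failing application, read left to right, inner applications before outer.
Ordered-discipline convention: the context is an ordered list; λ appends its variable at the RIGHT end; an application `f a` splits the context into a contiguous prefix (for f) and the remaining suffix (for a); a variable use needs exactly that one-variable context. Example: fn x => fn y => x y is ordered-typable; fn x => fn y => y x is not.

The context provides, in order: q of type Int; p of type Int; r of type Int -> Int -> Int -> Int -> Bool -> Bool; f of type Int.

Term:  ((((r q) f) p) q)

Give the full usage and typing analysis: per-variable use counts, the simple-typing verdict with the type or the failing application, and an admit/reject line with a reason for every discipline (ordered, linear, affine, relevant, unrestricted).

usage: q: 2×; p: 1×; r: 1×; f: 1×
order of uses: r, q, f, p, q
typing: well-typed — term : Bool -> Bool
ordered: ✗, repeated use of q ×2
linear: ✗, repeated use of q ×2
affine: ✗, repeated use of q ×2
relevant: ✓, every one of q, p, r, f appears
unrestricted: ✓, well-typed at Bool -> Bool; no restrictions here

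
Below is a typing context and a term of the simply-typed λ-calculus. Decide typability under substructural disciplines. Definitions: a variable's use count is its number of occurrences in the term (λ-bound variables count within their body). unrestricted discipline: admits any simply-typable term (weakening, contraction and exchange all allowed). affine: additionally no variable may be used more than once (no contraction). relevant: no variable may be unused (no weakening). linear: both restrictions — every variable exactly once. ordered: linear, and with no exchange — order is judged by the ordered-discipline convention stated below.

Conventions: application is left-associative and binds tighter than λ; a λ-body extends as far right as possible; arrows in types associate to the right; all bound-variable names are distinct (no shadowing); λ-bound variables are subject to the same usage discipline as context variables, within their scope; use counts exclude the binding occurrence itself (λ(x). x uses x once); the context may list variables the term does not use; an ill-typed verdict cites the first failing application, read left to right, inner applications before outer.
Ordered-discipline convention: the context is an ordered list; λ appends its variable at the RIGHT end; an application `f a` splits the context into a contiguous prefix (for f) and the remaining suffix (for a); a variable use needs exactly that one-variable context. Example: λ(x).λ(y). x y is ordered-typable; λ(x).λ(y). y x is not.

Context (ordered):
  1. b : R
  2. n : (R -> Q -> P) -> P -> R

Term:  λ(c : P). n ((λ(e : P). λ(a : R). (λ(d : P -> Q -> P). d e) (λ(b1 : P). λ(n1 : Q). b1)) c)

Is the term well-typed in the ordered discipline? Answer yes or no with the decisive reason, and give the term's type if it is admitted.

no — unused: b, a, n1 — weakening required
usage: b: 0; n: 1; c (bound): 1; e (bound): 1; a (bound): 0; d (bound): 1; b1 (bound): 1; n1 (bound): 0
use order (left to right): n, d, e, b1, c
typing: ✓ — P -> P -> R
summary: ordered ✗, linear ✗, affine ✓, relevant ✗, unrestricted ✓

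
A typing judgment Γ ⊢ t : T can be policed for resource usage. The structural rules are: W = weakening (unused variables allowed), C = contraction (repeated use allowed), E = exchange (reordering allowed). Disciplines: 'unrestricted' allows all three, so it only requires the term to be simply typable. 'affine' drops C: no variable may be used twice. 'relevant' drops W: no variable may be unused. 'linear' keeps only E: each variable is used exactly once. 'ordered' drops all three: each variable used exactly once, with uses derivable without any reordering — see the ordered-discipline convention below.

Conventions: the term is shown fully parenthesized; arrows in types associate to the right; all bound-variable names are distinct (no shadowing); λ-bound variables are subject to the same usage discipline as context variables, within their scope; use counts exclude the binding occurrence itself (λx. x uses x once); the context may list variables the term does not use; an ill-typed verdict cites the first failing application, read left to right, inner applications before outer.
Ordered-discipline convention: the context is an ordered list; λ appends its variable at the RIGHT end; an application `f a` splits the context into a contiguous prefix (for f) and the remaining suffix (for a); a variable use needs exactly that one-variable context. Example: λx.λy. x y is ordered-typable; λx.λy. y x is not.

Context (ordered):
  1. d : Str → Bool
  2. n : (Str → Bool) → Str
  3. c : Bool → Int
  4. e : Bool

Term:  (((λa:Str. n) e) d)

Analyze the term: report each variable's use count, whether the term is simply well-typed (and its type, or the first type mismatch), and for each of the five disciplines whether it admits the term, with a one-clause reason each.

usage: d ×1; n ×1; c ×0; e ×1; a (bound) ×0
left-to-right use order: n, e, d
typing: ill-typed: an argument Bool mismatches the expected Str
ordered: ✗ — fails simple typing
linear: ✗ — a type mismatch blocks all five
affine: ✗ — the type mismatch rejects it
relevant: ✗ — not simply typable
unrestricted: ✗ — fails simple typing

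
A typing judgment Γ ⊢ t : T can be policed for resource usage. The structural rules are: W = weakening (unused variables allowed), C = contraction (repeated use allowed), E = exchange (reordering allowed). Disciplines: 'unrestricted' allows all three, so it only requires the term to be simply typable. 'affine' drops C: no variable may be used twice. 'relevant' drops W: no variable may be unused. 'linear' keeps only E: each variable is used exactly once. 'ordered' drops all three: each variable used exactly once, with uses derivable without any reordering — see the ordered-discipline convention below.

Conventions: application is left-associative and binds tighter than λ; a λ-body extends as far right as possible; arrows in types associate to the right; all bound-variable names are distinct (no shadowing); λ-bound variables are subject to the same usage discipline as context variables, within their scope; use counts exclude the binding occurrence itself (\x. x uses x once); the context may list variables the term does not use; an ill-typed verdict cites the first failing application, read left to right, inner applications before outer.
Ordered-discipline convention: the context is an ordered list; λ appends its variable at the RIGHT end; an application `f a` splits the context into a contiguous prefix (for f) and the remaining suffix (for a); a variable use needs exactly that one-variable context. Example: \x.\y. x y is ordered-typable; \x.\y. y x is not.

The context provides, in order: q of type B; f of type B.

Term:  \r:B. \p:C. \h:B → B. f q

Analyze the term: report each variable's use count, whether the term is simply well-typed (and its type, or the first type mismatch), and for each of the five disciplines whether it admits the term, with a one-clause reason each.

usage: q: 1×, f: 1×, r (bound): 0×, p (bound): 0×, h (bound): 0×
left-to-right use order: f, q
typing: ill-typed: applying a non-function (B)
ordered ✗ (the type mismatch rejects it)
linear ✗ (not simply typable)
affine ✗ (fails simple typing)
relevant ✗ (a type mismatch blocks all five)
unrestricted ✗ (the type mismatch rejects it)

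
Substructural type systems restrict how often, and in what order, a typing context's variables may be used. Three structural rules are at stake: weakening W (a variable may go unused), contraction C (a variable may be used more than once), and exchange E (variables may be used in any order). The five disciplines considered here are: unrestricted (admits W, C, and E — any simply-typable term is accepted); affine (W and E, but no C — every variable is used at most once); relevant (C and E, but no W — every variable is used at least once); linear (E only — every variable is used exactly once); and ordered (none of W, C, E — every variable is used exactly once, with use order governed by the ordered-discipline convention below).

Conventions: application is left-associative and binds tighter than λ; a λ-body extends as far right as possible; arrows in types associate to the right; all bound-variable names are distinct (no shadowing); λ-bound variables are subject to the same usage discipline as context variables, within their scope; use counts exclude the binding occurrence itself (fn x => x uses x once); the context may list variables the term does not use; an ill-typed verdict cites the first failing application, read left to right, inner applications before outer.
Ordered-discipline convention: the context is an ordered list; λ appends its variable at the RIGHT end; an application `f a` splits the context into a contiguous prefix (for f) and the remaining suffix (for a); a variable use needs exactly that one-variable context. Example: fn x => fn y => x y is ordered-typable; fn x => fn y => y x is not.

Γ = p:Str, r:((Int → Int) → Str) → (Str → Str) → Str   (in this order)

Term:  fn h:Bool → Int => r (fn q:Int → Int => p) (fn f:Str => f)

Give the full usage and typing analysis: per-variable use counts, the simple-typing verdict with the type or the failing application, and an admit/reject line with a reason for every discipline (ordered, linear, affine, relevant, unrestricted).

variable uses: p: 1×, r: 1×, h [bound]: 0×, q [bound]: 0×, f [bound]: 1×
uses in reading order: r, p, f
typing: ✓ — (Bool → Int) → Str
ordered: ✗ — unused: h, q — weakening required
linear: ✗ — unused: h, q — weakening required
affine: ✓ — none of p, r, h, q, f used more than once
relevant: ✗ — unused: h, q — weakening required
unrestricted: ✓ — well-typed at (Bool → Int) → Str; no restrictions here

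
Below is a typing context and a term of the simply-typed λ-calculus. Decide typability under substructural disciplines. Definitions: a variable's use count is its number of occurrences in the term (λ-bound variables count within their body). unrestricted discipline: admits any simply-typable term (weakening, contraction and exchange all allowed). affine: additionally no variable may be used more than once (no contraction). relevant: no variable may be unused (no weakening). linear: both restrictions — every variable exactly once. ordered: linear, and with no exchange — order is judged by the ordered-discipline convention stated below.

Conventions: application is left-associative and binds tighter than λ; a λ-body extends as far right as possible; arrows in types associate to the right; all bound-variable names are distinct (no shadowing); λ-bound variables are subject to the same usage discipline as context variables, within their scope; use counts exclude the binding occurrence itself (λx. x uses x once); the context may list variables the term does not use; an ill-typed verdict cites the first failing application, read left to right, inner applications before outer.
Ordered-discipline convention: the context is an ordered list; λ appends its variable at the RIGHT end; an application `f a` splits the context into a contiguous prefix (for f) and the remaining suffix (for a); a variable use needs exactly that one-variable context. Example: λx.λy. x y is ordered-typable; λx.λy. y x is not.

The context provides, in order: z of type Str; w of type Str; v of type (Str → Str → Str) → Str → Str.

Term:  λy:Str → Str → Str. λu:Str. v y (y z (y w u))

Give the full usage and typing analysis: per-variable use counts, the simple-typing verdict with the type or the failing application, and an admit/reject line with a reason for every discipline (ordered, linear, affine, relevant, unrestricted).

variable uses: z: 1; w: 1; v: 1; y [bound]: 3; u [bound]: 1
left-to-right use order: v, y, y, z, y, w, u
typing: well-typed — term : (Str → Str → Str) → Str → Str
ordered: ✗ — y ×3 used more than once (contraction)
linear: ✗ — y ×3 used more than once (contraction)
affine: ✗ — y ×3 used more than once (contraction)
relevant: ✓ — every one of z, w, v, y, u appears
unrestricted: ✓ — type-checks ((Str → Str → Str) → Str → Str) and nothing is barred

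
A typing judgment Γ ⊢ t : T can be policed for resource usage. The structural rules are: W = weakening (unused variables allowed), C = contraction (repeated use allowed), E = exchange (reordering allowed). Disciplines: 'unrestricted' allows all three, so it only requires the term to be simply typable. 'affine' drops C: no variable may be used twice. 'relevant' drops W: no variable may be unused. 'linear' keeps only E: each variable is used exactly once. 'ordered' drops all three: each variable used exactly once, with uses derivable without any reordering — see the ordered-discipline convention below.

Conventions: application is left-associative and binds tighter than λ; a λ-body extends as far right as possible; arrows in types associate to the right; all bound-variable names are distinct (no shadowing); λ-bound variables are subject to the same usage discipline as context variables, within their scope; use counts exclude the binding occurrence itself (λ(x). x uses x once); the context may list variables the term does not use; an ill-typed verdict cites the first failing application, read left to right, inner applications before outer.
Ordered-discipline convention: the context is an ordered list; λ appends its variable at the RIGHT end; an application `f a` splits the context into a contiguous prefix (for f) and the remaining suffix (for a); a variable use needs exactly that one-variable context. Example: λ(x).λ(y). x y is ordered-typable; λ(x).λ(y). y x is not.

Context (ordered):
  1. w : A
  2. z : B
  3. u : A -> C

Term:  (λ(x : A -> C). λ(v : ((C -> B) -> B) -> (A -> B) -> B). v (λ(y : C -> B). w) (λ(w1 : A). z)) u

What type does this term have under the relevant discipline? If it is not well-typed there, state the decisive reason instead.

not well-typed under relevant — a type mismatch blocks all five
variable uses: w: 1×; z: 1×; u: 1×; x (λ-bound): 0×; v (λ-bound): 1×; y (λ-bound): 0×; w1 (λ-bound): 0×
use order (left to right): v, w, z, u
typing: ill-typed: argument of type (C -> B) -> A where (C -> B) -> B is required
per-discipline verdicts: ordered ✗, linear ✗, affine ✗, relevant ✗, unrestricted ✗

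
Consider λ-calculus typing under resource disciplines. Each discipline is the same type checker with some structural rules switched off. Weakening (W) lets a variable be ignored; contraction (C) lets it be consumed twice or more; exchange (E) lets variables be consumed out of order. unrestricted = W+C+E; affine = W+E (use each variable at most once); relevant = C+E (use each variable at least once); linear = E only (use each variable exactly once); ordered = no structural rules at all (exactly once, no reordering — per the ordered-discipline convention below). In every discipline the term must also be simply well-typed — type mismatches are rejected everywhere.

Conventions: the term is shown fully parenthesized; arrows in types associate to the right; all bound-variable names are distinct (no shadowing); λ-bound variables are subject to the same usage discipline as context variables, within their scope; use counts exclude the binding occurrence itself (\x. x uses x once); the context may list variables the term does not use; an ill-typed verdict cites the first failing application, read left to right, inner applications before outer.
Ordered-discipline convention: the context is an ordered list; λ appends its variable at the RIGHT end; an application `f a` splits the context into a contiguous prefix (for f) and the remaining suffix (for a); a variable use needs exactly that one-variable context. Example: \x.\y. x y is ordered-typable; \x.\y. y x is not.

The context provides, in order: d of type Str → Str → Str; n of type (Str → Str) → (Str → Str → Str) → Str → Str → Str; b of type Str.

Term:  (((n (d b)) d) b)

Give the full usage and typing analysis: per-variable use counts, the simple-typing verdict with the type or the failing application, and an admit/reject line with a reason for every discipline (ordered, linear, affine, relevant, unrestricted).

counts: d: 2; n: 1; b: 2
uses in reading order: n, d, b, d, b
typing: ✓ — Str → Str
ordered ✗ (needs contraction — d ×2, b ×2)
linear ✗ (needs contraction — d ×2, b ×2)
affine ✗ (needs contraction — d ×2, b ×2)
relevant ✓ (none of d, n, b goes unused)
unrestricted ✓ (well-typed at Str → Str; no restrictions here)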